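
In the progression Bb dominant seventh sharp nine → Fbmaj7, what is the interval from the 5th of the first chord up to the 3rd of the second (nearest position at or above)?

minor 3rd

Bb dominant seventh sharp nine has F as its 5th, and Fbmaj7 has Ab as its 3rd.
3 letter names make it a third; at 3 semitones (a half step narrower than major) the quality is minor.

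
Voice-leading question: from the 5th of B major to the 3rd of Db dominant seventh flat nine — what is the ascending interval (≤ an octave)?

B major has F# as its 5th, and Db dominant seventh flat nine has F as its 3rd.
F# up to F is 11 semitones, a half step narrower than a perfect octave, so the interval is diminished.

diminished 8th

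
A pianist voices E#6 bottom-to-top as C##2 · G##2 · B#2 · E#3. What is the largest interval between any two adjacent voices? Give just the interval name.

perfect fifth

Adjacent intervals: C##2→G##2 = perfect fifth; G##2→B#2 = minor third; B#2→E#3 = perfect fourth.
The largest is C##2 to G##2, a perfect fifth (7 semitones).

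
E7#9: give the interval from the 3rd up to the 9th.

major seventh

The chord tones of E7#9 are E–G#–B–D–F##.
That puts G# below F##.
Counting 7 letters and 11 half steps from G# gives a major seventh.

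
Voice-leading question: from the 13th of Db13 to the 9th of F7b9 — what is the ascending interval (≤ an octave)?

Db13 has Bb as its 13th, and F7b9 has Gb as its 9th.
Bb up to Gb is 8 semitones, a half step narrower than a major sixth, so the interval is minor.

minor sixth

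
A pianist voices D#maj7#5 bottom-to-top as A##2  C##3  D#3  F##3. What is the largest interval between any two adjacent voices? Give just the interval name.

Adjacent intervals: A##2→C##3 = minor third; C##3→D#3 = minor second; D#3→F##3 = major third.
The largest is D#3 to F##3, a major third (4 semitones).

major third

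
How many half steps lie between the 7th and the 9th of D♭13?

4

D♭13 is spelled D♭-F-A♭-C♭-E♭-B♭.
C♭ to E♭ is a major third: 4 semitones.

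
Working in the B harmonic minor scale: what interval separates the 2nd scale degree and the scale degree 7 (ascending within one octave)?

major sixth

The scale runs B C# D E F# G A#.
The 2nd scale degree is C# and the scale degree 7 is A#.
From C# to A# is 9 semitones, exactly the major sixth.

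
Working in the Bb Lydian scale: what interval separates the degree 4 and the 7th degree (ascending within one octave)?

perfect fourth

Bb lydian: Bb C D E F G A.
So we need the interval from E up to A.
From E to A is 5 semitones, exactly the perfect fourth.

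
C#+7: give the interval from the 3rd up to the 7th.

diminished fifth

C#+7 (C# augmented seventh) is spelled C#-E#-G##-B.
That puts E# below B.
5 letter names make it a fifth; at 6 semitones (a half step narrower than perfect) the quality is diminished.
That tritone between 3rd and 7th is what gives the dominant seventh its pull toward resolution.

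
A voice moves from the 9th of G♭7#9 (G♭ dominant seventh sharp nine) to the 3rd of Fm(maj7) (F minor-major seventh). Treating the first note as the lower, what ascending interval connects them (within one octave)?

diminished octave

G♭7#9 (G♭ dominant seventh sharp nine) has A as its 9th, and Fm(maj7) (F minor-major seventh) has A♭ as its 3rd.
A up to A♭ is 11 semitones, a half step narrower than a perfect octave, so the interval is diminished.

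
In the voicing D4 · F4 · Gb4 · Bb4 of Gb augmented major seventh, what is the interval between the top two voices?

major third

Those voices are Gb4 and Bb4.
Counting 3 letters and 4 half steps from Gb gives a major third.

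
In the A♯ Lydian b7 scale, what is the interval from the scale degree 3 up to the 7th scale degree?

The scale runs A♯ B♯ C𝄪 D𝄪 E♯ F𝄪 G♯.
Scale degree 3 = C𝄪; 7th scale degree = G♯.
C𝄪 up to G♯ is 6 semitones, a half step narrower than a perfect fifth, so the interval is diminished.

d5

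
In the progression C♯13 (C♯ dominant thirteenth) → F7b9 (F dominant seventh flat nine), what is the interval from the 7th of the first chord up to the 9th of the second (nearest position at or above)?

C♯13 (C♯ dominant thirteenth) has B as its 7th, and F7b9 (F dominant seventh flat nine) has G♭ as its 9th.
From B to G♭: 7 semitones over a sixth = diminished.

diminished 6th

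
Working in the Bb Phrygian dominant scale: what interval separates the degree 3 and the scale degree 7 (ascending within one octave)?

Spelling the Bb Phrygian dominant scale: Bb Cb D Eb F Gb Ab.
The degree 3 is D and the 7th degree is Ab.
D up to Ab is 6 semitones, a half step narrower than a perfect fifth, so the interval is diminished.

diminished fifth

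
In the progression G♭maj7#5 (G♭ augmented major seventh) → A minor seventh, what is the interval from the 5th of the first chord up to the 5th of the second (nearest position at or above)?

M2

G♭maj7#5 (G♭ augmented major seventh) has D as its 5th, and A minor seventh has E as its 5th.
D up to E spans 2 letter names and 2 semitones — a major second.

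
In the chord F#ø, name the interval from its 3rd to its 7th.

P5

The chord tones of F#ø are F# A C E.
3rd = A; 7th = E.
From A to E is 7 semitones, exactly the perfect fifth.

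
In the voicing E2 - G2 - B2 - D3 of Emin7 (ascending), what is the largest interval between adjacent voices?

Adjacent intervals: E2→G2 = minor third; G2→B2 = major third; B2→D3 = minor third.
The largest is G2 to B2, a major third (4 semitones).

major third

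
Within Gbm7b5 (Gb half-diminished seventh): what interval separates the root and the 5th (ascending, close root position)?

Gbø (Gb half-diminished seventh): Gb Bbb Dbb Fb.
The root is Gb and the 5th is Dbb.
From Gb to Dbb: 6 semitones over a fifth = diminished.

diminished fifth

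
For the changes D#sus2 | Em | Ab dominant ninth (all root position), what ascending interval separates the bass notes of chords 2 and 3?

The roots are E and Ab.
From E to Ab: 4 semitones over a fourth = diminished.

diminished 4th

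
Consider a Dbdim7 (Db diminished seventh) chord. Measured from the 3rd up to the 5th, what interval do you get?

Dbdim7: Db, Fb, Abb, Cbb.
So we need the interval from Fb up to Abb.
Fb up to Abb is 3 semitones, a half step narrower than a major third, so the interval is minor.

minor third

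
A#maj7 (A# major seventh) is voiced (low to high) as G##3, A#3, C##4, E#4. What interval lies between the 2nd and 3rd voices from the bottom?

major 3rd

Those voices are A#3 and C##4.
A# up to C## spans 3 letter names and 4 semitones — a major third.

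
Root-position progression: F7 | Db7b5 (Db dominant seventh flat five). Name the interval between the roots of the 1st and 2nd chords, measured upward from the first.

The roots are F and Db.
F up to Db is 8 semitones, a half step narrower than a major sixth, so the interval is minor.

minor sixth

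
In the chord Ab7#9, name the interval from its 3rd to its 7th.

Spelling the chord: Ab, C, Eb, Gb, B.
That puts C below Gb.
From C to Gb: 6 semitones over a fifth = diminished.
This 3–7 tritone is the characteristic tension at the heart of the dominant sound.

diminished fifth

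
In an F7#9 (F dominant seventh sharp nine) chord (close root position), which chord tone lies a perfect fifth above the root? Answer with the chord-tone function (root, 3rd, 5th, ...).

5th

F7#9 is spelled F A C Eb G#.
The root is F. A perfect fifth above F is C.
C is the chord's 5th.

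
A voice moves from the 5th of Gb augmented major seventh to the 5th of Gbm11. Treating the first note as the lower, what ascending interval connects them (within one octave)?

diminished octave

The 5th of Gb augmented major seventh is D; the 5th of Gbm11 is Db.
D up to Db is 11 semitones, a half step narrower than a perfect octave, so the interval is diminished.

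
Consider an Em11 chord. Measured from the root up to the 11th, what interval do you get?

perfect eleventh

Em11 (E minor eleventh): E G B D F# A.
That puts E below A.
Counting 11 letters and 17 half steps from E gives a perfect eleventh.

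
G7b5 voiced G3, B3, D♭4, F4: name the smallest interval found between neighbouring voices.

d3

Adjacent intervals: G3→B3 = major third; B3→D♭4 = diminished third; D♭4→F4 = major third.
The smallest is B3 to D♭4, a diminished third (2 semitones).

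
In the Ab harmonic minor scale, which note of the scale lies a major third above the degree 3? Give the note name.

Eb

The scale is Ab Bb Cb Db Eb Fb G.
The degree 3 is Cb; a major third above that is Eb — scale degree 5.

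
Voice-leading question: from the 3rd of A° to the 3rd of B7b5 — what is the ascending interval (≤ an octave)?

augmented second

The 3rd of A° is C; the 3rd of B7b5 is D♯.
From C to D♯: 3 semitones over a second = augmented.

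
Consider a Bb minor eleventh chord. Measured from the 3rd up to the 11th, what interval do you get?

M9

Spelling the chord: Bb-Db-F-Ab-C-Eb.
The 3rd is Db and the 11th is Eb.
Db up to Eb spans 9 letter names and 14 semitones — a major ninth.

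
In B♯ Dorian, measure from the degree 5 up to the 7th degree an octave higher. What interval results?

B♯ dorian: B♯ C𝄪 D♯ E♯ F𝄪 G𝄪 A♯.
Degree 5 = F𝄪; 7th degree (up an octave) = A♯.
F𝄪 up to A♯ is 15 semitones, a half step narrower than a major tenth, so the interval is minor.

minor tenth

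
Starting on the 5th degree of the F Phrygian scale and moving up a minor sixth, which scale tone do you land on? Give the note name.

Ab

The scale is F G♭ A♭ B♭ C D♭ E♭.
The 5th degree is C; a minor sixth above that is A♭ — scale degree 3.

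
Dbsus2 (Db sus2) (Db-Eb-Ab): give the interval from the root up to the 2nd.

Root = Db; 2nd = Eb.
Db up to Eb spans 2 letter names and 2 semitones — a major second.

major second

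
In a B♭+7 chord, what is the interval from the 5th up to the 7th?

B♭7#5 (B♭ augmented seventh) is spelled B♭ D F♯ A♭.
So we need the interval from F♯ up to A♭.
From F♯ to A♭: 2 semitones over a third = diminished.

diminished third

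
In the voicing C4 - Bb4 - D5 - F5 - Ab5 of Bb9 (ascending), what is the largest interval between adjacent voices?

minor seventh

Adjacent intervals: C4→Bb4 = minor seventh; Bb4→D5 = major third; D5→F5 = minor third; F5→Ab5 = minor third.
The largest is C4 to Bb4, a minor seventh (10 semitones).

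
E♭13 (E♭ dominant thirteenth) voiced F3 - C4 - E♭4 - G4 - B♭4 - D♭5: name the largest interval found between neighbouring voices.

Adjacent intervals: F3→C4 = perfect fifth; C4→E♭4 = minor third; E♭4→G4 = major third; G4→B♭4 = minor third; B♭4→D♭5 = minor third.
The largest is F3 to C4, a perfect fifth (7 semitones).

perfect fifth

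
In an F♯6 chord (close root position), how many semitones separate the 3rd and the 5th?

3

F♯ major sixth: F♯–A♯–C♯–D♯.
A♯ to C♯ is a minor third: 3 semitones.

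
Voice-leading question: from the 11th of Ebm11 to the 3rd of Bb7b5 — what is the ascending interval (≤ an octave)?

augmented fourth

The 11th of Ebm11 is Ab; the 3rd of Bb7b5 is D.
4 letter names make it a fourth; at 6 semitones (a half step wider than perfect) the quality is augmented.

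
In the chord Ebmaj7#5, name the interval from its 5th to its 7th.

minor third

The chord tones of Eb+maj7 are Eb G B D.
So we need the interval from B up to D.
3 letter names make it a third; at 3 semitones (a half step narrower than major) the quality is minor.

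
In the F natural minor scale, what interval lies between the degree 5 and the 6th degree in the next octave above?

minor 9th

The scale runs F G Ab Bb C Db Eb.
That puts C below Db.
From C to Db: 13 semitones over a ninth = minor.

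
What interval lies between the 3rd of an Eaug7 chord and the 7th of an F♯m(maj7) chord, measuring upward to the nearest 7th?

Eaug7 has G♯ as its 3rd, and F♯m(maj7) has E♯ as its 7th.
G♯ up to E♯ spans 6 letter names and 9 semitones — a major sixth.

M6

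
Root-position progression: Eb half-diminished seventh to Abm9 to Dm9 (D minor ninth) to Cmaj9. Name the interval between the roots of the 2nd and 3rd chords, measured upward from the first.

The roots are Ab and D.
Ab up to D is 6 semitones, a half step wider than a perfect fourth, so the interval is augmented.

A4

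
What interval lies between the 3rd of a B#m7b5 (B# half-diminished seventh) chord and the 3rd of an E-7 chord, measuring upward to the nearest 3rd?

The 3rd of B#m7b5 (B# half-diminished seventh) is D#; the 3rd of E-7 is G.
From D# to G: 4 semitones over a fourth = diminished.

d4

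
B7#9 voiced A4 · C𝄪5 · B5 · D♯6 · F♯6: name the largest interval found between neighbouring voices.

diminished seventh

Adjacent intervals: A4→C𝄪5 = augmented third; C𝄪5→B5 = diminished seventh; B5→D♯6 = major third; D♯6→F♯6 = minor third.
The largest is C𝄪5 to B5, a diminished seventh (9 semitones).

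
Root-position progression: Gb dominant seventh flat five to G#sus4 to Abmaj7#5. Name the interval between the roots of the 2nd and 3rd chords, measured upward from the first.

d2

The roots are G# and Ab.
G# up to Ab is 0 semitones, a whole step narrower than a major second, so the interval is diminished.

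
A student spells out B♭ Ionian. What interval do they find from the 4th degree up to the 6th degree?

major third

Spelling B♭ Ionian: B♭ C D E♭ F G A.
4th degree = E♭; degree 6 = G.
From E♭ to G is 4 semitones, exactly the major third.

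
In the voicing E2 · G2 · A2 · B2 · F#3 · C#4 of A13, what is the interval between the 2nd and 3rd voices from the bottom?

Those voices are G2 and A2.
Counting 2 letters and 2 half steps from G gives a major second.

major 2nd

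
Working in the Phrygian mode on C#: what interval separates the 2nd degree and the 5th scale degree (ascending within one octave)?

Spelling the Phrygian mode on C#: C# D E F# G# A B.
That puts D below G#.
D up to G# is 6 semitones, a half step wider than a perfect fourth, so the interval is augmented.

augmented fourth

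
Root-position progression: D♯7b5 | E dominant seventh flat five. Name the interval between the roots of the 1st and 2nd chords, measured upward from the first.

minor second

The roots are D♯ and E.
2 letter names make it a second; at 1 semitone (a half step narrower than major) the quality is minor.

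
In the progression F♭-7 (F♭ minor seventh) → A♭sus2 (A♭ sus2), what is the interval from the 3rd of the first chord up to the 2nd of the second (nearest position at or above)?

augmented second

The 3rd of F♭-7 (F♭ minor seventh) is A𝄫; the 2nd of A♭sus2 (A♭ sus2) is B♭.
From A𝄫 to B♭: 3 semitones over a second = augmented.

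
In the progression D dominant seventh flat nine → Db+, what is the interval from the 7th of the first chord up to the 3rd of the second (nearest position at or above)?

P4

The 7th of D dominant seventh flat nine is C; the 3rd of Db+ is F.
From C to F is 5 semitones, exactly the perfect fourth.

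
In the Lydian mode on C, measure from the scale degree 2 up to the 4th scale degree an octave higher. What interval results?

major tenth

C lydian: C D E F♯ G A B.
So we need the interval from D up to F♯.
Counting 10 letters and 16 half steps from D gives a major tenth.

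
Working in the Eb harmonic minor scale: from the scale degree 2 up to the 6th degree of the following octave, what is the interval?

Eb harmonic minor: Eb F Gb Ab Bb Cb D.
The scale degree 2 is F and the 6th scale degree (up an octave) is Cb.
12 letter names make it a twelfth; at 18 semitones (a half step narrower than perfect) the quality is diminished.

diminished 12th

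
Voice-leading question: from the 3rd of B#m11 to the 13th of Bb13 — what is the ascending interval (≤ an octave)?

The 3rd of B#m11 is D#; the 13th of Bb13 is G.
4 letter names make it a fourth; at 4 semitones (a half step narrower than perfect) the quality is diminished.

d4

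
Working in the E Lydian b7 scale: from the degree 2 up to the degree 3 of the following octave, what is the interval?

Spelling the E Lydian b7 scale: E F# G# A# B C# D.
Degree 2 = F#; scale degree 3 (up an octave) = G#.
From F# to G# is 14 semitones, exactly the major ninth.

major 9th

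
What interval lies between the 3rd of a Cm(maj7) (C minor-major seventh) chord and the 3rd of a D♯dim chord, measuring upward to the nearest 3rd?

The 3rd of Cm(maj7) (C minor-major seventh) is E♭; the 3rd of D♯dim is F♯.
2 letter names make it a second; at 3 semitones (a half step wider than major) the quality is augmented.

A2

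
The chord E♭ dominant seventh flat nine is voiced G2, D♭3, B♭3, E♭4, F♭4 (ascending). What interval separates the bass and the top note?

The outer voices are G2 and F♭4.
From G to F♭: 21 semitones over a fourteenth = diminished.

d14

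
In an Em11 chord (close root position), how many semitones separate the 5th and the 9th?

7

Em11 is spelled E–G–B–D–F#–A.
B to F# is a perfect fifth: 7 semitones.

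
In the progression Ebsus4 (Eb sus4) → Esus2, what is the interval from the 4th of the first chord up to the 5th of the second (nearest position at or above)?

augmented second

The 4th of Ebsus4 (Eb sus4) is Ab; the 5th of Esus2 is B.
Ab up to B is 3 semitones, a half step wider than a major second, so the interval is augmented.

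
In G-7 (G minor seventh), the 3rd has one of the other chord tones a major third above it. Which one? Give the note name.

G-7 is spelled G-Bb-D-F.
The 3rd is Bb. A major third above Bb is D.
D is the chord's 5th.

D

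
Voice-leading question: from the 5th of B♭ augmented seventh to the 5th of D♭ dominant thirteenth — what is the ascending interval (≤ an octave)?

diminished third

B♭ augmented seventh has F♯ as its 5th, and D♭ dominant thirteenth has A♭ as its 5th.
From F♯ to A♭: 2 semitones over a third = diminished.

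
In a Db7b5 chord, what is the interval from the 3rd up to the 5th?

Db dominant seventh flat five: Db–F–Abb–Cb.
The 3rd is F and the 5th is Abb.
3 letter names make it a third; at 2 semitones (a whole step narrower than major) the quality is diminished.

diminished third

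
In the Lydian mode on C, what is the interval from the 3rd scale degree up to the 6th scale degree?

P4

Spelling the Lydian mode on C: C D E F♯ G A B.
3rd scale degree = E; 6th scale degree = A.
Counting 4 letters and 5 half steps from E gives a perfect fourth.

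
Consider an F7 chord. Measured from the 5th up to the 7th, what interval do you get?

m3

Spelling the chord: F, A, C, Eb.
So we need the interval from C up to Eb.
From C to Eb: 3 semitones over a third = minor.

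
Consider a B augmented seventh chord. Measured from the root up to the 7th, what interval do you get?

minor seventh

B+7: B–D#–F##–A.
So we need the interval from B up to A.
From B to A: 10 semitones over a seventh = minor.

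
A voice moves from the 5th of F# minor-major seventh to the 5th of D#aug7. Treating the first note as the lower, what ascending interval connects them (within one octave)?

The 5th of F# minor-major seventh is C#; the 5th of D#aug7 is A##.
C# up to A## is 10 semitones, a half step wider than a major sixth, so the interval is augmented.

A6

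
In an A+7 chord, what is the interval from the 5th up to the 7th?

Spelling the chord: A-C♯-E♯-G.
The 5th is E♯ and the 7th is G.
3 letter names make it a third; at 2 semitones (a whole step narrower than major) the quality is diminished.

d3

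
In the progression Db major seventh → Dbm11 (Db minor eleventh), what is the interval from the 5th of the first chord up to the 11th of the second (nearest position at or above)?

minor seventh

Db major seventh has Ab as its 5th, and Dbm11 (Db minor eleventh) has Gb as its 11th.
7 letter names make it a seventh; at 10 semitones (a half step narrower than major) the quality is minor.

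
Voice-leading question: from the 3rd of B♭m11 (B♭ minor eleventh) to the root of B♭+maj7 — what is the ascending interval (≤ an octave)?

B♭m11 (B♭ minor eleventh) has D♭ as its 3rd, and B♭+maj7 has B♭ as its root.
D♭ up to B♭ spans 6 letter names and 9 semitones — a major sixth.

M6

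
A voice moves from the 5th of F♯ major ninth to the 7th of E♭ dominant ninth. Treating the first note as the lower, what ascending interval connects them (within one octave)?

F♯ major ninth has C♯ as its 5th, and E♭ dominant ninth has D♭ as its 7th.
2 letter names make it a second; at 0 semitones (a whole step narrower than major) the quality is diminished.

diminished second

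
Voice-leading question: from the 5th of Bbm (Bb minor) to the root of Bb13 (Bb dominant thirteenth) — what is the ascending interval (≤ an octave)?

perfect 4th

The 5th of Bbm (Bb minor) is F; the root of Bb13 (Bb dominant thirteenth) is Bb.
F up to Bb spans 4 letter names and 5 semitones — a perfect fourth.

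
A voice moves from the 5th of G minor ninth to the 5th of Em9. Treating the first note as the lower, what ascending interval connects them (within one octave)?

major sixth

The 5th of G minor ninth is D; the 5th of Em9 is B.
From D to B is 9 semitones, exactly the major sixth.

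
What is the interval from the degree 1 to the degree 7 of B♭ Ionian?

major 7th

The scale runs B♭ C D E♭ F G A.
The degree 1 is B♭ and the scale degree 7 is A.
B♭ up to A spans 7 letter names and 11 semitones — a major seventh.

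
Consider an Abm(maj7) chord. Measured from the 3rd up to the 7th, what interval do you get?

augmented fifth

AbmM7 (Ab minor-major seventh): Ab-Cb-Eb-G.
So we need the interval from Cb up to G.
From Cb to G: 8 semitones over a fifth = augmented.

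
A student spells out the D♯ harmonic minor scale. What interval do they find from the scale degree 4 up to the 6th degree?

m3

The scale runs D♯ E♯ F♯ G♯ A♯ B C𝄪.
So we need the interval from G♯ up to B.
From G♯ to B: 3 semitones over a third = minor.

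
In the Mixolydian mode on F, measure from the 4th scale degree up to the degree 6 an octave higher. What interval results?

major tenth

The scale runs F G A Bb C D Eb.
4th scale degree = Bb; degree 6 (up an octave) = D.
Counting 10 letters and 16 half steps from Bb gives a major tenth.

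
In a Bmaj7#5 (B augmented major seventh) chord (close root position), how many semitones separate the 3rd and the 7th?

Bmaj7#5 (B augmented major seventh): B-D#-F##-A#.
D# to A# is a perfect fifth: 7 semitones.

7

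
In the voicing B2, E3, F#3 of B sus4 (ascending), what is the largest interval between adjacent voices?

Adjacent intervals: B2→E3 = perfect fourth; E3→F#3 = major second.
The largest is B2 to E3, a perfect fourth (5 semitones).

perfect 4th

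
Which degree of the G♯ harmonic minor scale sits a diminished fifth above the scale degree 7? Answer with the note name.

The scale is G♯ A♯ B C♯ D♯ E F𝄪.
The scale degree 7 is F𝄪; a diminished fifth above that is C♯ — scale degree 4.

C#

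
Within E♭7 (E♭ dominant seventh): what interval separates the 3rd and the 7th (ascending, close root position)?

E♭ dominant seventh: E♭-G-B♭-D♭.
That puts G below D♭.
5 letter names make it a fifth; at 6 semitones (a half step narrower than perfect) the quality is diminished.

diminished fifth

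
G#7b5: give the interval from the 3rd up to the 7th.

diminished fifth

Spelling the chord: G#-B#-D-F#.
That puts B# below F#.
5 letter names make it a fifth; at 6 semitones (a half step narrower than perfect) the quality is diminished.
That tritone between 3rd and 7th is what gives the dominant seventh its pull toward resolution.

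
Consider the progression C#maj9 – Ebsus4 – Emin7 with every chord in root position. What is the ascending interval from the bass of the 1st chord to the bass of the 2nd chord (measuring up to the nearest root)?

The roots are C# and Eb.
From C# to Eb: 2 semitones over a third = diminished.

diminished third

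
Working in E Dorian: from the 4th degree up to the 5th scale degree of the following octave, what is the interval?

M9

The scale runs E F# G A B C# D.
The 4th degree is A and the scale degree 5 (up an octave) is B.
Counting 9 letters and 14 half steps from A gives a major ninth.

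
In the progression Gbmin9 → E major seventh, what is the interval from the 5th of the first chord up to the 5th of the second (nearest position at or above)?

augmented 6th

Gbmin9 has Db as its 5th, and E major seventh has B as its 5th.
From Db to B: 10 semitones over a sixth = augmented.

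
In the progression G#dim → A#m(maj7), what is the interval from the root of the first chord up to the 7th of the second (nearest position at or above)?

G#dim has G# as its root, and A#m(maj7) has G## as its 7th.
G# up to G## is 1 semitone, a half step wider than a perfect unison, so the interval is augmented.

A1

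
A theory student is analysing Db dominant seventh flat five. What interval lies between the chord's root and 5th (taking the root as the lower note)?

diminished fifth

Db7b5 is spelled Db–F–Abb–Cb.
The root is Db and the 5th is Abb.
5 letter names make it a fifth; at 6 semitones (a half step narrower than perfect) the quality is diminished.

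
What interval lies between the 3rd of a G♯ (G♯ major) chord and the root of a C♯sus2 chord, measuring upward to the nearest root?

The 3rd of G♯ (G♯ major) is B♯; the root of C♯sus2 is C♯.
From B♯ to C♯: 1 semitone over a second = minor.

minor second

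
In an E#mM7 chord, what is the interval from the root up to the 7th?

E# minor-major seventh is spelled E#, G#, B#, D##.
So we need the interval from E# up to D##.
From E# to D## is 11 semitones, exactly the major seventh.

major 7th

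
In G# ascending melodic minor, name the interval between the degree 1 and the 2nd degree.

M2

Spelling G# ascending melodic minor: G# A# B C# D# E# F##.
The degree 1 is G# and the scale degree 2 is A#.
Counting 2 letters and 2 half steps from G# gives a major second.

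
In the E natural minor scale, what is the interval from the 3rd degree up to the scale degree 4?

E natural minor: E F♯ G A B C D.
That puts G below A.
G up to A spans 2 letter names and 2 semitones — a major second.

major second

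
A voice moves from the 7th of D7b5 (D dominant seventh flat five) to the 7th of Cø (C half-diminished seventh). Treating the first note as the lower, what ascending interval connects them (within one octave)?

minor seventh

The 7th of D7b5 (D dominant seventh flat five) is C; the 7th of Cø (C half-diminished seventh) is B♭.
C up to B♭ is 10 semitones, a half step narrower than a major seventh, so the interval is minor.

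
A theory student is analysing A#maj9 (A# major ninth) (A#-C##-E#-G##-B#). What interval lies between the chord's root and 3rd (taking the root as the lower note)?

Root = A#; 3rd = C##.
A# up to C## spans 3 letter names and 4 semitones — a major third.

major third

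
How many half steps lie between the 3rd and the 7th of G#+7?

6

G#aug7: G# B# D## F#.
B# to F# is a diminished fifth: 6 semitones.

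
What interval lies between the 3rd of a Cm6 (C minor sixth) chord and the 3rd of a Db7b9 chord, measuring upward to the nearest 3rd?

The 3rd of Cm6 (C minor sixth) is Eb; the 3rd of Db7b9 is F.
Counting 2 letters and 2 half steps from Eb gives a major second.

major second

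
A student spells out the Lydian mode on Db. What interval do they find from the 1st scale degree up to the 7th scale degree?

major seventh

Spelling the Lydian mode on Db: Db Eb F G Ab Bb C.
That puts Db below C.
From Db to C is 11 semitones, exactly the major seventh.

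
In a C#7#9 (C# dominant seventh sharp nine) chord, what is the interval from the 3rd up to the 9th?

M7

The chord tones of C#7#9 are C#, E#, G#, B, D##.
That puts E# below D##.
Counting 7 letters and 11 half steps from E# gives a major seventh.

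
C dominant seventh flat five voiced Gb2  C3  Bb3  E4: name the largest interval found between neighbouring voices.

Adjacent intervals: Gb2→C3 = augmented fourth; C3→Bb3 = minor seventh; Bb3→E4 = augmented fourth.
The largest is C3 to Bb3, a minor seventh (10 semitones).

m7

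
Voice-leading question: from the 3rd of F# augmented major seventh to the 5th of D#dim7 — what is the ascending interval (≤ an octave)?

diminished octave

The 3rd of F# augmented major seventh is A#; the 5th of D#dim7 is A.
8 letter names make it an octave; at 11 semitones (a half step narrower than perfect) the quality is diminished.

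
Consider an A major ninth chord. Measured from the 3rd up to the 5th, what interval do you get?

m3

Spelling the chord: A-C#-E-G#-B.
The 3rd is C# and the 5th is E.
3 letter names make it a third; at 3 semitones (a half step narrower than major) the quality is minor.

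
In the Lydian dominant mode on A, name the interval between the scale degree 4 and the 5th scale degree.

The scale runs A B C# D# E F# G.
Scale degree 4 = D#; 5th degree = E.
From D# to E: 1 semitone over a second = minor.

minor second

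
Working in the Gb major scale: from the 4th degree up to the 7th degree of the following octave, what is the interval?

Gb major: Gb Ab Bb Cb Db Eb F.
So we need the interval from Cb up to F.
11 letter names make it an eleventh; at 18 semitones (a half step wider than perfect) the quality is augmented.

augmented 11th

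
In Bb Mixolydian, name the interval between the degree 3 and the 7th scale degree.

diminished fifth

The scale runs Bb C D Eb F G Ab.
So we need the interval from D up to Ab.
From D to Ab: 6 semitones over a fifth = diminished.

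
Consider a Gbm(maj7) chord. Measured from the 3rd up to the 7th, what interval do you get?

augmented fifth

GbmM7 (Gb minor-major seventh) is spelled Gb Bbb Db F.
That puts Bbb below F.
5 letter names make it a fifth; at 8 semitones (a half step wider than perfect) the quality is augmented.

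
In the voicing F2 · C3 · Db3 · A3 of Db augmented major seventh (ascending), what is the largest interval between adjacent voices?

Adjacent intervals: F2→C3 = perfect fifth; C3→Db3 = minor second; Db3→A3 = augmented fifth.
The largest is Db3 to A3, an augmented fifth (8 semitones).

augmented fifth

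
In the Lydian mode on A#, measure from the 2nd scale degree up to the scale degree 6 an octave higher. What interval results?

perfect twelfth

Spelling the Lydian mode on A#: A# B# C## D## E# F## G##.
That puts B# below F##.
B# up to F## spans 12 letter names and 19 semitones — a perfect twelfth.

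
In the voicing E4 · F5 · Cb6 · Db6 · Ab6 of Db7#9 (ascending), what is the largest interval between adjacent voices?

minor ninth

Adjacent intervals: E4→F5 = minor ninth; F5→Cb6 = diminished fifth; Cb6→Db6 = major second; Db6→Ab6 = perfect fifth.
The largest is E4 to F5, a minor ninth (13 semitones).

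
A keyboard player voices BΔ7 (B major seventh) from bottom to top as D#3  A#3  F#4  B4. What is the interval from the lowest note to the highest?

m13

The outer voices are D#3 and B4.
D# up to B is 20 semitones, a half step narrower than a major thirteenth, so the interval is minor.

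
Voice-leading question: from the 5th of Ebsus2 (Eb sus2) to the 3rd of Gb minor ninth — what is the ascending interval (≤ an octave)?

The 5th of Ebsus2 (Eb sus2) is Bb; the 3rd of Gb minor ninth is Bbb.
From Bb to Bbb: 11 semitones over an octave = diminished.

d8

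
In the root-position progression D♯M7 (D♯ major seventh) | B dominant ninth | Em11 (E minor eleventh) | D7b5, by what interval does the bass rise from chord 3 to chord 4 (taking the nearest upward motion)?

The roots are E and D.
From E to D: 10 semitones over a seventh = minor.

minor seventh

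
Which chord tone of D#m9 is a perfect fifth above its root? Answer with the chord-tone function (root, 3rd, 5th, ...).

5th

D#m9: D#-F#-A#-C#-E#.
The root is D#. A perfect fifth above D# is A#.
A# is the chord's 5th.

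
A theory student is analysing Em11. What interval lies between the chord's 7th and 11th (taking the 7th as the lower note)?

Em11 is spelled E, G, B, D, F#, A.
7th = D; 11th = A.
From D to A is 7 semitones, exactly the perfect fifth.

perfect fifth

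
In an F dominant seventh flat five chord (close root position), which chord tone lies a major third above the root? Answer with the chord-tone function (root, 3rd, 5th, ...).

3rd

The chord tones of F dominant seventh flat five are F–A–C♭–E♭.
The root is F. A major third above F is A.
A is the chord's 3rd.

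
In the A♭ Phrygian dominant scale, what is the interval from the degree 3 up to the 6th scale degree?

A♭ phrygian dominant: A♭ B𝄫 C D♭ E♭ F♭ G♭.
Degree 3 = C; 6th scale degree = F♭.
From C to F♭: 4 semitones over a fourth = diminished.

diminished fourth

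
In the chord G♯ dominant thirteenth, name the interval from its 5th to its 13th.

major 9th

The chord tones of G♯13 (G♯ dominant thirteenth) are G♯–B♯–D♯–F♯–A♯–E♯.
So we need the interval from D♯ up to E♯.
D♯ up to E♯ spans 9 letter names and 14 semitones — a major ninth.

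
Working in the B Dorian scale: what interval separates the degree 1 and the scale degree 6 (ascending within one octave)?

B dorian: B C# D E F# G# A.
That puts B below G#.
B up to G# spans 6 letter names and 9 semitones — a major sixth.

major 6th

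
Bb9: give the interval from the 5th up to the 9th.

P5

Bb dominant ninth is spelled Bb D F Ab C.
5th = F; 9th = C.
From F to C is 7 semitones, exactly the perfect fifth.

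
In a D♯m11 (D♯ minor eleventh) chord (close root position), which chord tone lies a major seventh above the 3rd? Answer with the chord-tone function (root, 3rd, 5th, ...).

D♯ minor eleventh: D♯-F♯-A♯-C♯-E♯-G♯.
The 3rd is F♯. A major seventh above F♯ is E♯.
E♯ is the chord's 9th.

9th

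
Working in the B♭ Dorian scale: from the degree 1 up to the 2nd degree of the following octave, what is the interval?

Spelling the B♭ Dorian scale: B♭ C D♭ E♭ F G A♭.
The degree 1 is B♭ and the scale degree 2 (up an octave) is C.
From B♭ to C is 14 semitones, exactly the major ninth.

major 9th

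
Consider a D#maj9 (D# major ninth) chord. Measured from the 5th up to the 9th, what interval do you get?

D#maj9: D# F## A# C## E#.
That puts A# below E#.
Counting 5 letters and 7 half steps from A# gives a perfect fifth.

P5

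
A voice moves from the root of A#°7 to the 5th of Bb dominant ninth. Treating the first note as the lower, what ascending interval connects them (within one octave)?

A#°7 has A# as its root, and Bb dominant ninth has F as its 5th.
From A# to F: 7 semitones over a sixth = diminished.

diminished sixth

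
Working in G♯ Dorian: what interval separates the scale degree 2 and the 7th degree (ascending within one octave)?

Spelling G♯ Dorian: G♯ A♯ B C♯ D♯ E♯ F♯.
That puts A♯ below F♯.
A♯ up to F♯ is 8 semitones, a half step narrower than a major sixth, so the interval is minor.

minor sixth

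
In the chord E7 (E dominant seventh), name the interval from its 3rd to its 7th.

diminished fifth

E7 (E dominant seventh) is spelled E-G#-B-D.
The 3rd is G# and the 7th is D.
G# up to D is 6 semitones, a half step narrower than a perfect fifth, so the interval is diminished.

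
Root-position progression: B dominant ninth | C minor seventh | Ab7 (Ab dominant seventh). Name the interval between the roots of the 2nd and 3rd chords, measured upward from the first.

minor 6th

The roots are C and Ab.
C up to Ab is 8 semitones, a half step narrower than a major sixth, so the interval is minor.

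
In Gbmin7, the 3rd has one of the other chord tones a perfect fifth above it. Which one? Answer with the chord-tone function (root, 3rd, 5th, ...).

7th

Gb-7: Gb–Bbb–Db–Fb.
The 3rd is Bbb. A perfect fifth above Bbb is Fb.
Fb is the chord's 7th.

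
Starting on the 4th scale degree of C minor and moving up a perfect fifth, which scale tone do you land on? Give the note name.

C

The scale is C D Eb F G Ab Bb.
The 4th scale degree is F; a perfect fifth above that is C — scale degree 1.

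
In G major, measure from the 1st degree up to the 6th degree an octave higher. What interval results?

major thirteenth

Spelling G major: G A B C D E F♯.
So we need the interval from G up to E.
G up to E spans 13 letter names and 21 semitones — a major thirteenth.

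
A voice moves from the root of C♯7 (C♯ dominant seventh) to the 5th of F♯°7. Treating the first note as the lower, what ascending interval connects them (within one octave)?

diminished octave

C♯7 (C♯ dominant seventh) has C♯ as its root, and F♯°7 has C as its 5th.
8 letter names make it an octave; at 11 semitones (a half step narrower than perfect) the quality is diminished.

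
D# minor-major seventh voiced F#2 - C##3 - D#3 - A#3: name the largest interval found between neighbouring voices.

augmented 5th

Adjacent intervals: F#2→C##3 = augmented fifth; C##3→D#3 = minor second; D#3→A#3 = perfect fifth.
The largest is F#2 to C##3, an augmented fifth (8 semitones).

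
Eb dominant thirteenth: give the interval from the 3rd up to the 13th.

Spelling the chord: Eb G Bb Db F C.
3rd = G; 13th = C.
Counting 11 letters and 17 half steps from G gives a perfect eleventh.

P11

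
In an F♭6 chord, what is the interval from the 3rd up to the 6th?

perfect fourth

F♭6 is spelled F♭, A♭, C♭, D♭.
The 3rd is A♭ and the 6th is D♭.
Counting 4 letters and 5 half steps from A♭ gives a perfect fourth.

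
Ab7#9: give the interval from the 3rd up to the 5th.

minor third

Ab7#9: Ab-C-Eb-Gb-B.
That puts C below Eb.
From C to Eb: 3 semitones over a third = minor.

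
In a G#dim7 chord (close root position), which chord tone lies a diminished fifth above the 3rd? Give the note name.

F

The chord tones of G# diminished seventh are G# B D F.
The 3rd is B. A diminished fifth above B is F.
F is the chord's 7th.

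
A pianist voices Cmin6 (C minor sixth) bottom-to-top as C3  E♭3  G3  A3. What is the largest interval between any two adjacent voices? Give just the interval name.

Adjacent intervals: C3→E♭3 = minor third; E♭3→G3 = major third; G3→A3 = major second.
The largest is E♭3 to G3, a major third (4 semitones).

M3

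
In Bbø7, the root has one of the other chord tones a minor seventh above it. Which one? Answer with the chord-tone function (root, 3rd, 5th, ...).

7th

The chord tones of Bb half-diminished seventh are Bb–Db–Fb–Ab.
The root is Bb. A minor seventh above Bb is Ab.
Ab is the chord's 7th.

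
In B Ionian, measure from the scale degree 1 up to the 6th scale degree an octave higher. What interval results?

Spelling B Ionian: B C# D# E F# G# A#.
Scale degree 1 = B; 6th degree (up an octave) = G#.
B up to G# spans 13 letter names and 21 semitones — a major thirteenth.

major thirteenth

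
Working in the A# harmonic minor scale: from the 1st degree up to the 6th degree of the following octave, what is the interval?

minor thirteenth

Spelling the A# harmonic minor scale: A# B# C# D# E# F# G##.
So we need the interval from A# up to F#.
A# up to F# is 20 semitones, a half step narrower than a major thirteenth, so the interval is minor.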